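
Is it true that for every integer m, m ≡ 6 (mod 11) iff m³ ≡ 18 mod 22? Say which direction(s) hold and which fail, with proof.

(⇒) fails; (⇐) holds.

(→) This fails: take m = 17. Then 17 ≡ 6 (mod 11), but 17³ = 4913 ≡ 7 (mod 22), not 18.

(←) Conversely, the residues r modulo 22 with r³ ≡ 18 (mod 22) are exactly {6}, and each is ≡ 6 (mod 11).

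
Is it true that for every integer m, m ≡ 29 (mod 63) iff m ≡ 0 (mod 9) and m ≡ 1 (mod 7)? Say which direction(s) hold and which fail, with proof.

(⇒) This fails: m = 29 gives 29 ≡ 29 (mod 63) but 29 ≡ 2 (mod 9), so the conjunction on the right does not hold.

(⇐) This fails: m = 36 satisfies both congruences on the right (36 ≡ 0 mod 9 and 36 ≡ 1 mod 7) yet 36 ≡ 36 (mod 63), not 29.

(⇒) fails and (⇐) fails.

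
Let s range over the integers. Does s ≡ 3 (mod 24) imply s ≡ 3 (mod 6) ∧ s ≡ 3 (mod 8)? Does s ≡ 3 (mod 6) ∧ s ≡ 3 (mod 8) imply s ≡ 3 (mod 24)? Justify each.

(→) Suppose s ≡ 3 (mod 24); write s = 24j + 3. Since 6 ∣ 24, reducing mod 6 gives s ≡ 3 (mod 6); since 8 ∣ 24, reducing mod 8 gives s ≡ 3 (mod 8).

(←) Conversely, if s ≡ 3 (mod 6) and s ≡ 3 (mod 8), then by the Chinese remainder theorem s ≡ 3 (mod 24). This is exactly s ≡ 3 (mod 24).

Both directions hold; the statement is true.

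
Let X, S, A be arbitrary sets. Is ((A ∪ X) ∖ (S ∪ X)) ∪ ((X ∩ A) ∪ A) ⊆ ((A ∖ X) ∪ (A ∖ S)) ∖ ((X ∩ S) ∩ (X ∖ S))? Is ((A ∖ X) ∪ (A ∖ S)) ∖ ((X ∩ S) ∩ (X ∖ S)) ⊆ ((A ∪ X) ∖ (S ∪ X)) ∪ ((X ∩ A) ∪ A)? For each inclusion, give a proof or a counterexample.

(⊆) This inclusion fails. Take X = {1}, S = {1}, A = {1}; then 1 ∈ ((A ∪ X) ∖ (S ∪ X)) ∪ ((X ∩ A) ∪ A) but 1 ∉ ((A ∖ X) ∪ (A ∖ S)) ∖ ((X ∩ S) ∩ (X ∖ S)).

(⊇) Let x ∈ ((A ∖ X) ∪ (A ∖ S)) ∖ ((X ∩ S) ∩ (X ∖ S)). Then either x ∈ A and x ∉ X, S; or x ∈ X ∩ A and x ∉ S; or x ∈ S ∩ A and x ∉ X. In each case x ∈ ((A ∪ X) ∖ (S ∪ X)) ∪ ((X ∩ A) ∪ A), so ((A ∖ X) ∪ (A ∖ S)) ∖ ((X ∩ S) ∩ (X ∖ S)) ⊆ ((A ∪ X) ∖ (S ∪ X)) ∪ ((X ∩ A) ∪ A).

Only the reverse inclusion holds.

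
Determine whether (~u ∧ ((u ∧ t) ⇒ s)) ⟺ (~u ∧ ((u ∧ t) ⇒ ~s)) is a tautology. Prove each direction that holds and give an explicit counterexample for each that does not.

Equivalent; both directions hold.

[⇒] Assume the antecedent. If u is true, the antecedent cannot hold. If u is false, ~u ∧ ((u ∧ t) ⇒ ~s) reduces to true regardless of the other variables. Either way ~u ∧ ((u ∧ t) ⇒ ~s) holds.

[⇐] Assume the antecedent. If u is true, the antecedent cannot hold. If u is false, ~u ∧ ((u ∧ t) ⇒ s) reduces to true regardless of the other variables. Either way ~u ∧ ((u ∧ t) ⇒ s) holds.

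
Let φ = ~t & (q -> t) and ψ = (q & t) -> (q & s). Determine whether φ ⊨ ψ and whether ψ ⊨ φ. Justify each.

The forward direction holds; the converse fails.

Forward direction. Assume the antecedent. If q is true, the antecedent cannot hold. If q is false, (q & t) -> (q & s) reduces to true regardless of the other variables. Either way (q & t) -> (q & s) holds.

Converse. This fails. Under q = T, s = F, t = F, the left side is false but the right side is true.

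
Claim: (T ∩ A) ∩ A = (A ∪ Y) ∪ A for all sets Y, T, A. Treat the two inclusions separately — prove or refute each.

(⊆) holds; (⊇) fails.

(⊇) This inclusion fails. Take Y = {1}, T = ∅, A = ∅; then 1 ∈ (A ∪ Y) ∪ A but 1 ∉ (T ∩ A) ∩ A.

(⊆) Let x ∈ (T ∩ A) ∩ A. Then either x ∈ T ∩ A and x ∉ Y; or x ∈ Y ∩ T ∩ A. In each case x ∈ (A ∪ Y) ∪ A, so (T ∩ A) ∩ A ⊆ (A ∪ Y) ∪ A.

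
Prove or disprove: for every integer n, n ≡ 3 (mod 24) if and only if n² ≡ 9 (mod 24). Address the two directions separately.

Forward direction. Suppose n ≡ 3 (mod 24). Write n = 24j + 3. Then (24j + 3)² = 576j² + 144j + 9 = 24(24j² + 6j) + 9, so n² ≡ 9 (mod 24).

Converse. This fails: take n = 9. Then 9² = 81 ≡ 9 (mod 24), yet 9 ≡ 9 (mod 24), not 3.

Not equivalent: only (⇒) holds.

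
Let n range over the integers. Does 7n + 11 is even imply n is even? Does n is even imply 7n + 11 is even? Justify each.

Forward direction. This fails: n = 3 gives 7n + 11 = 32, which is even, but 3 is odd, not even.

Converse. This also fails: n = 0 is even, but 7n + 11 = 11 is odd, not even.

Neither implication holds.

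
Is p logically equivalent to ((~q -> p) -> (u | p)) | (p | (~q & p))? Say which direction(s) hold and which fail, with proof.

(⇒) holds; (⇐) fails.

(⟹) Assume the antecedent. If p is true, the consequent reduces to true regardless of the other variables. If p is false, the antecedent cannot hold. Either way the consequent holds.

(⟸) This fails. Under p = F, u = F, q = F, the left side is false but the right side is true.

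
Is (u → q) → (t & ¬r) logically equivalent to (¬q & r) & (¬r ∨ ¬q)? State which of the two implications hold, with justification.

Neither implication holds.

(⟹) This fails. Under r = F, t = T, q = F, u = F, the left side is true but the right side is false.

(⟸) This fails. Under r = T, t = F, q = F, u = F, the left side is false but the right side is true.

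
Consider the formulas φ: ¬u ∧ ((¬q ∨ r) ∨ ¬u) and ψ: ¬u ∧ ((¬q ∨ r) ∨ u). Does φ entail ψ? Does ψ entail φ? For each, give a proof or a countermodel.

Not equivalent: only (⇐) holds.

(→) This fails. Under q = T, r = F, u = F, the left side is true but the right side is false.

(←) Assume the antecedent. If q is true, the antecedent forces (q = T, r = T, u = F), and ¬u ∧ ((¬q ∨ r) ∨ ¬u) holds there. If q is false, the antecedent forces (q = F, r = F, u = F) or (q = F, r = T, u = F), and ¬u ∧ ((¬q ∨ r) ∨ ¬u) holds there. Either way ¬u ∧ ((¬q ∨ r) ∨ ¬u) holds.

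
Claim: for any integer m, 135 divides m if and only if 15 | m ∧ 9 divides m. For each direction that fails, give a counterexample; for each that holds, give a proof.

(⟹) If 135 ∣ m, write m = 135q. Since 135 = 9·15, m = 15·(9q), so 15 ∣ m; and since 135 = 15·9, m = 9·(15q), so 9 ∣ m.

(⟸) This fails: take m = 45. Both 15 ∣ 45 and 9 ∣ 45, yet 45 is not a multiple of 135 (since 45 = 0·135 + 45), so 135 ∤ 45.

Only the forward direction holds.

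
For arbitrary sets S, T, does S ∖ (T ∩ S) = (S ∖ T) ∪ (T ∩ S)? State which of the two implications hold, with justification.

Reverse inclusion. This inclusion fails. Take S = {1}, T = {1}; then 1 ∈ (S ∖ T) ∪ (T ∩ S) but 1 ∉ S ∖ (T ∩ S).

Forward inclusion. Let x ∈ S ∖ (T ∩ S). Then x ∈ S and x ∉ T, from which x ∈ (S ∖ T) ∪ (T ∩ S).

Only the forward inclusion holds.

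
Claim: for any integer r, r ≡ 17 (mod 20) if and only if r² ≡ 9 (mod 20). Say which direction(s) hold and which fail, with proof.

Only the forward direction holds.

(←) This fails: take r = 3. Then 3² = 9 ≡ 9 (mod 20), yet 3 ≡ 3 (mod 20), not 17.

(→) Suppose r ≡ 17 (mod 20). Write r = 20j + 17. Then (20j + 17)² = 400j² + 680j + 289 = 20(20j² + 34j + 14) + 9, so r² ≡ 9 (mod 20).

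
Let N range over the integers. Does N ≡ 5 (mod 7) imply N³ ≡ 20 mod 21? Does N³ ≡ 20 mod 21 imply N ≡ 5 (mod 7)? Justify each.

(⇒) fails and (⇐) fails.

Forward direction. This fails: take N = 12. Then 12 ≡ 5 (mod 7), but 12³ = 1728 ≡ 6 (mod 21), not 20.

Converse. This fails: take N = 17. Then 17³ = 4913 ≡ 20 (mod 21), yet 17 ≡ 3 (mod 7), not 5.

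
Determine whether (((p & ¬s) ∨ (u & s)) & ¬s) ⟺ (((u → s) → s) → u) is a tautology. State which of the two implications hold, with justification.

Only the forward implication holds.

[⇒] Assume the antecedent. If s is true, the antecedent cannot hold. If s is false, ((u → s) → s) → u reduces to true regardless of the other variables. Either way ((u → s) → s) → u holds.

[⇐] This fails. Under s = F, p = F, u = F, the left side is false but the right side is true.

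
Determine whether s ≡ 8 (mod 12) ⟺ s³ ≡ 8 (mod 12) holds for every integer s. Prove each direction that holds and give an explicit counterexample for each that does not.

Converse. This fails: take s = 2. Then 2³ = 8 ≡ 8 (mod 12), yet 2 ≡ 2 (mod 12), not 8.

Forward direction. Suppose s ≡ 8 (mod 12). Write s = 12j + 8. Then (12j + 8)³ = 1728j³ + 3456j² + 2304j + 512 = 12(144j³ + 288j² + 192j + 42) + 8, so s³ ≡ 8 (mod 12).

(⇒) holds; (⇐) fails.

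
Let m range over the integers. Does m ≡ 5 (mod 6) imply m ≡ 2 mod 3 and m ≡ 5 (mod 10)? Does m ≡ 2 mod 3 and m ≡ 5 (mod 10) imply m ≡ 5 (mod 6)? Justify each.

The forward direction fails; the converse holds.

[⇐] If m ≡ 2 (mod 3) and m ≡ 5 (mod 10), then by the Chinese remainder theorem m ≡ 5 (mod 30). Since 5 ≡ 5 (mod 6) and 6 ∣ 30, we get m ≡ 5 (mod 6).

[⇒] This fails: m = 11 gives 11 ≡ 5 (mod 6) but 11 ≡ 1 (mod 10), so the conjunction on the right does not hold.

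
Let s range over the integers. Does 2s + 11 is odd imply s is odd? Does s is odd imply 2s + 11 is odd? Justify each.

Forward direction. This fails: take s = 2. Then 2s + 11 = 15, which is odd, yet s = 2 is even, not odd.

Converse. Suppose s is odd. Since 2 is even, 2s is even for every s, so 2s + 11 has the same parity as 11, which is odd. Hence 2s + 11 is odd.

Only the reverse direction holds.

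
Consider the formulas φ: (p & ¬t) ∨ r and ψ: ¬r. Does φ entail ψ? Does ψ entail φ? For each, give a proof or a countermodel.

Both directions fail.

(⟹) This fails. Under p = F, r = T, t = F, the left side is true but the right side is false.

(⟸) This fails. Under p = F, r = F, t = F, the left side is false but the right side is true.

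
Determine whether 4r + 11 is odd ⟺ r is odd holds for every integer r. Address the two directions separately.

Only the converse holds.

Forward direction. This fails: take r = 2. Then 4r + 11 = 19, which is odd, yet r = 2 is even, not odd.

Converse. Suppose r is odd. Since 4 is even, 4r is even for every r, so 4r + 11 has the same parity as 11, which is odd. Hence 4r + 11 is odd.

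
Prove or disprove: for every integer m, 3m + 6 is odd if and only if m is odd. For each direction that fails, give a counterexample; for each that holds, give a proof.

[⇐] Suppose m is odd; write m = 2j + 1. Then 3m + 6 = 3·(2j + 1) + 6 = 2·3j + 9, which is odd.

[⇒] Suppose 3m + 6 is odd. Since 3 is odd, 3m and m have the same parity, so 3m + 6 ≡ m + 6 (mod 2). As 6 is even, 3m + 6 is odd exactly when m is odd. Thus m is odd.

Equivalent; both directions hold.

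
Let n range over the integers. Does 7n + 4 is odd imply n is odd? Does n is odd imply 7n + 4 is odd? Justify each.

[⇒] Suppose 7n + 4 is odd. Since 7 is odd, 7n and n have the same parity, so 7n + 4 ≡ n + 4 (mod 2). As 4 is even, 7n + 4 is odd exactly when n is odd. Thus n is odd.

[⇐] Conversely, suppose n is odd; write n = 2j + 1. Then 7n + 4 = 7·(2j + 1) + 4 = 2·7j + 11, which is odd.

Both implications hold.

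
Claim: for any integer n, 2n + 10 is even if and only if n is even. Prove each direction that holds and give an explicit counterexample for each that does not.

(→) This fails: take n = 7. Then 2n + 10 = 24, which is even, yet n = 7 is odd, not even.

(←) Suppose n is even. Since 2 is even, 2n is even for every n, so 2n + 10 has the same parity as 10, which is even. Hence 2n + 10 is even.

The forward direction fails; the converse holds.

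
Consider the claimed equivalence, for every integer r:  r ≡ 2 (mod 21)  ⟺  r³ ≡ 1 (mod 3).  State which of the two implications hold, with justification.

(⇒) This fails: take r = 2. Then 2 ≡ 2 (mod 21), but 2³ = 8 ≡ 2 (mod 3), not 1.

(⇐) This fails: take r = 1. Then 1³ = 1 ≡ 1 (mod 3), yet 1 ≡ 1 (mod 21), not 2.

Neither implication holds.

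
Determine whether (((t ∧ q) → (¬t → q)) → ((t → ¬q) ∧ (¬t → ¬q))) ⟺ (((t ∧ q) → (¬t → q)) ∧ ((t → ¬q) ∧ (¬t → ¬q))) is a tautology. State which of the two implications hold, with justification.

Forward direction. Assume the antecedent. If q is true, the antecedent cannot hold. If q is false, the consequent reduces to true regardless of the other variables. Either way the consequent holds.

Converse. Assume the antecedent. If q is true, the antecedent cannot hold. If q is false, the consequent reduces to true regardless of the other variables. Either way the consequent holds.

Equivalent; both directions hold.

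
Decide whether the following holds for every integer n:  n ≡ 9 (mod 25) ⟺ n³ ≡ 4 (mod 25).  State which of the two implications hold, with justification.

(→) Suppose n ≡ 9 (mod 25). Write n = 25j + 9. Then (25j + 9)³ = 15625j³ + 16875j² + 6075j + 729 = 25(625j³ + 675j² + 243j + 29) + 4, so n³ ≡ 4 (mod 25).

(←) Conversely, suppose n³ ≡ 4 (mod 25). The only residue r in {0, …, 24} with r³ ≡ 4 (mod 25) is r = 9, so n ≡ 9 (mod 25).

Both directions hold.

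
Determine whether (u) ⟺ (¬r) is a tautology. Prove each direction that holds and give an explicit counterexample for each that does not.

(⇒) This fails. Under u = T, r = T, the left side is true but the right side is false.

(⇐) This fails. Under u = F, r = F, the left side is false but the right side is true.

Neither direction holds.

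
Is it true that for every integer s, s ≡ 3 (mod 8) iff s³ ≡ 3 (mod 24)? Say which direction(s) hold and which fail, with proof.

(⟹) This fails: take s = 11. Then 11 ≡ 3 (mod 8), but 11³ = 1331 ≡ 11 (mod 24), not 3.

(⟸) Conversely, the residues r modulo 24 with r³ ≡ 3 (mod 24) are exactly {3}, and each is ≡ 3 (mod 8).

Not equivalent: only (⇐) holds.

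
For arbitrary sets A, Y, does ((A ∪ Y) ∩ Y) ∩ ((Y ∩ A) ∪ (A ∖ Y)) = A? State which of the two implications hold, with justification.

The sets are not equal: only the forward inclusion holds.

Forward inclusion. Let x ∈ ((A ∪ Y) ∩ Y) ∩ ((Y ∩ A) ∪ (A ∖ Y)). Then x ∈ A ∩ Y, from which x ∈ A.

Reverse inclusion. This inclusion fails. Take A = {1}, Y = ∅; then 1 ∈ A but 1 ∉ ((A ∪ Y) ∩ Y) ∩ ((Y ∩ A) ∪ (A ∖ Y)).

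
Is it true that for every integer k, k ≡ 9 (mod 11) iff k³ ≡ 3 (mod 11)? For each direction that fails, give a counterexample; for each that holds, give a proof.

(→) Suppose k ≡ 9 (mod 11). Write k = 11j + 9. Then (11j + 9)³ = 1331j³ + 3267j² + 2673j + 729 = 11(121j³ + 297j² + 243j + 66) + 3, so k³ ≡ 3 (mod 11).

(←) For the converse, argue contrapositively. If k ≢ 9 (mod 11), then k is congruent to one of 0, 1, 2, 3, 4, 5, 6, 7, 8, 10 modulo 11, and these give k³ ≡ 0, 1, 8, 5, 9, 4, 7, 2, 6, 10 respectively — never 3.

The biconditional holds.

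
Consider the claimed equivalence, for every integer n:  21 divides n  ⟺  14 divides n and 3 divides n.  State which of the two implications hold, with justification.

Only the converse holds.

(⇒) This fails: take n = 21. Certainly 21 ∣ 21, but 14 ∤ 21.

(⇐) Suppose 14 ∣ n and 3 ∣ n. Any common multiple of 14 and 3 is a multiple of their lcm; here gcd(14, 3) = 1, so lcm(14, 3) = 14·3 = 42, so 42 ∣ n. Since 21 ∣ 42, it follows that 21 ∣ n.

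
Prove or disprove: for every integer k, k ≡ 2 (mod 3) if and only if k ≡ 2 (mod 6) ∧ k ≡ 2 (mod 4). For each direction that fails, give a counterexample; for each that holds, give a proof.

[⇐] If k ≡ 2 (mod 6) and k ≡ 2 (mod 4), then by the Chinese remainder theorem k ≡ 2 (mod 12). Since 2 ≡ 2 (mod 3) and 3 ∣ 12, we get k ≡ 2 (mod 3).

[⇒] This fails: k = 8 gives 8 ≡ 2 (mod 3) but 8 ≡ 0 (mod 4), so the conjunction on the right does not hold.

Not equivalent: only (⇐) holds.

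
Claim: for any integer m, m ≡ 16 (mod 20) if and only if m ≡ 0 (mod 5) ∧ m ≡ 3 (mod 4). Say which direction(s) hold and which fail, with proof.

Neither direction holds.

(⟹) This fails: m = 16 gives 16 ≡ 16 (mod 20) but 16 ≡ 1 (mod 5), so the conjunction on the right does not hold.

(⟸) This fails: m = 15 satisfies both congruences on the right (15 ≡ 0 mod 5 and 15 ≡ 3 mod 4) yet 15 ≡ 15 (mod 20), not 16.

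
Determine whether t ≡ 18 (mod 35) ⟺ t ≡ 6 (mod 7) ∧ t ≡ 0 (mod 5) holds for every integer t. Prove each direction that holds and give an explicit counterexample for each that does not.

Both directions fail.

[⇒] This fails: t = 18 gives 18 ≡ 18 (mod 35) but 18 ≡ 4 (mod 7), so the conjunction on the right does not hold.

[⇐] This fails: t = 20 satisfies both congruences on the right (20 ≡ 6 mod 7 and 20 ≡ 0 mod 5) yet 20 ≡ 20 (mod 35), not 18.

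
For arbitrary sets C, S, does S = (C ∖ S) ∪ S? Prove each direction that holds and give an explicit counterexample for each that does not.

(⊆) holds; (⊇) fails.

(⟸) This inclusion fails. Take C = {1}, S = ∅; then 1 ∈ (C ∖ S) ∪ S but 1 ∉ S.

(⟹) Let x ∈ S. Then either x ∈ S and x ∉ C; or x ∈ C ∩ S. In each case x ∈ (C ∖ S) ∪ S, so S ⊆ (C ∖ S) ∪ S.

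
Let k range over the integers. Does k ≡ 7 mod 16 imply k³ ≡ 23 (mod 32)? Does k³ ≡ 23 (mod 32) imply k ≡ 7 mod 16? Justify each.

[⇐] The residues r modulo 32 with r³ ≡ 23 (mod 32) are exactly {7}, and each is ≡ 7 (mod 16).

[⇒] This fails: take k = 23. Then 23 ≡ 7 (mod 16), but 23³ = 12167 ≡ 7 (mod 32), not 23.

The forward direction fails; the converse holds.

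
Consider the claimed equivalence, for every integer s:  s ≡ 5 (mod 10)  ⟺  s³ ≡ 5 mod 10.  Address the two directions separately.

(⟸) Suppose s³ ≡ 5 (mod 10). The only residue r in {0, …, 9} with r³ ≡ 5 (mod 10) is r = 5, so s ≡ 5 (mod 10).

(⟹) Suppose s ≡ 5 (mod 10). Write s = 10j + 5. Then (10j + 5)³ = 1000j³ + 1500j² + 750j + 125 = 10(100j³ + 150j² + 75j + 12) + 5, so s³ ≡ 5 (mod 10).

The biconditional holds.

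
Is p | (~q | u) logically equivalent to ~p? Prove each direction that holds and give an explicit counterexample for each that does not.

Neither direction holds.

(⟹) This fails. Under q = F, p = T, u = F, the left side is true but the right side is false.

(⟸) This fails. Under q = T, p = F, u = F, the left side is false but the right side is true.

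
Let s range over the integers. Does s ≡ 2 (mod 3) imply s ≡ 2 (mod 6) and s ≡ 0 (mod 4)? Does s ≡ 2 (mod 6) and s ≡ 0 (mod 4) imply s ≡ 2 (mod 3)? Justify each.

(⇒) fails; (⇐) holds.

(⇒) This fails: s = 2 gives 2 ≡ 2 (mod 3) but 2 ≡ 2 (mod 4), so the conjunction on the right does not hold.

(⇐) Conversely, if s ≡ 2 (mod 6) and s ≡ 0 (mod 4), then by the Chinese remainder theorem s ≡ 8 (mod 12). Since 8 ≡ 2 (mod 3) and 3 ∣ 12, we get s ≡ 2 (mod 3).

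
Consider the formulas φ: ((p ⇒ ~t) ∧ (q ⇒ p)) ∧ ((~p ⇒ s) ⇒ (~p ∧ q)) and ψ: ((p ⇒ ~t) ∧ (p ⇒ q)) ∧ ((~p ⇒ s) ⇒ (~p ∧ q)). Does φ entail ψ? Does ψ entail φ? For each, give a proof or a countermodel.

(←) This fails. Under q = T, p = F, s = F, t = F, the left side is false but the right side is true.

(→) Assume the antecedent. If q is true, the antecedent cannot hold. If q is false, the antecedent forces (q = F, p = F, s = F, t = F) or (q = F, p = F, s = F, t = T), and the consequent holds there. Either way the consequent holds.

Only the forward direction holds.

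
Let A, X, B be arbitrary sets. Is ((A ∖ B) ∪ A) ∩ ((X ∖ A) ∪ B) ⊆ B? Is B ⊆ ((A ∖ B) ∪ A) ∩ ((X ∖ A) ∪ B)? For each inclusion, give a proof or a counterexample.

Forward inclusion. Let x ∈ ((A ∖ B) ∪ A) ∩ ((X ∖ A) ∪ B). Then either x ∈ A ∩ B and x ∉ X; or x ∈ A ∩ X ∩ B. In each case x ∈ B, so ((A ∖ B) ∪ A) ∩ ((X ∖ A) ∪ B) ⊆ B.

Reverse inclusion. This inclusion fails. Take A = ∅, X = ∅, B = {1}; then 1 ∈ B but 1 ∉ ((A ∖ B) ∪ A) ∩ ((X ∖ A) ∪ B).

Only the forward inclusion holds.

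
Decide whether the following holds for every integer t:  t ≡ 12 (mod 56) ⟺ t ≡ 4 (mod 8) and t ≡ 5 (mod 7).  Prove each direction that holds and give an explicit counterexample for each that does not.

Both directions hold; the statement is true.

(→) Suppose t ≡ 12 (mod 56); write t = 56j + 12. Since 8 ∣ 56, reducing mod 8 gives t ≡ 12 ≡ 4 (mod 8); since 7 ∣ 56, reducing mod 7 gives t ≡ 12 ≡ 5 (mod 7).

(←) Conversely, if t ≡ 4 (mod 8) and t ≡ 5 (mod 7), then by the Chinese remainder theorem t ≡ 12 (mod 56). This is exactly t ≡ 12 (mod 56).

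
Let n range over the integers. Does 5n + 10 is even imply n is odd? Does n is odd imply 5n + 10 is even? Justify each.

(⟹) This fails: n = 4 gives 5n + 10 = 30, which is even, but 4 is even, not odd.

(⟸) This also fails: n = 3 is odd, but 5n + 10 = 25 is odd, not even.

(⇒) fails and (⇐) fails.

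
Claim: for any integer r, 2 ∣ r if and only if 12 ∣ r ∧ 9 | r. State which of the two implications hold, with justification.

(⇒) This fails: take r = 2. Certainly 2 ∣ 2, but 12 ∤ 2.

(⇐) Suppose 12 ∣ r and 9 ∣ r. Any common multiple of 12 and 9 is a multiple of their lcm; here lcm(12, 9) = 12·9/gcd(12, 9) = 108/3 = 36, so 36 ∣ r. Since 2 ∣ 36, it follows that 2 ∣ r.

Only the reverse direction holds.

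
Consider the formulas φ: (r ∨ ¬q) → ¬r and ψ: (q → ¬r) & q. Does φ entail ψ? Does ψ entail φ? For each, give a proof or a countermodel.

Only the reverse direction holds.

(⟸) Assume the antecedent. If q is true, the antecedent forces (q = T, r = F), and (r ∨ ¬q) → ¬r holds there. If q is false, the antecedent cannot hold. Either way (r ∨ ¬q) → ¬r holds.

(⟹) This fails. Under q = F, r = F, the left side is true but the right side is false.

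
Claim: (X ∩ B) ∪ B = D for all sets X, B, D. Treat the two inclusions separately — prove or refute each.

Forward inclusion. This inclusion fails. Take X = ∅, B = {1}, D = ∅; then 1 ∈ (X ∩ B) ∪ B but 1 ∉ D.

Reverse inclusion. This inclusion fails. Take X = ∅, B = ∅, D = {1}; then 1 ∈ D but 1 ∉ (X ∩ B) ∪ B.

Both inclusions fail.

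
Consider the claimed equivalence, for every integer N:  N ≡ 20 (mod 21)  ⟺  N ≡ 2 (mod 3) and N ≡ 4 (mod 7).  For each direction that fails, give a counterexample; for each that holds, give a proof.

Neither implication holds.

(⟹) This fails: N = 20 gives 20 ≡ 20 (mod 21) but 20 ≡ 6 (mod 7), so the conjunction on the right does not hold.

(⟸) This fails: N = 11 satisfies both congruences on the right (11 ≡ 2 mod 3 and 11 ≡ 4 mod 7) yet 11 ≡ 11 (mod 21), not 20.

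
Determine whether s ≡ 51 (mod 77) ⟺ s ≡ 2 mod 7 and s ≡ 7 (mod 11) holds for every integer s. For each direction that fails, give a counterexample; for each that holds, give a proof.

(⟹) Suppose s ≡ 51 (mod 77); write s = 77j + 51. Since 7 ∣ 77, reducing mod 7 gives s ≡ 51 ≡ 2 (mod 7); since 11 ∣ 77, reducing mod 11 gives s ≡ 51 ≡ 7 (mod 11).

(⟸) Conversely, if s ≡ 2 (mod 7) and s ≡ 7 (mod 11), then by the Chinese remainder theorem s ≡ 51 (mod 77). This is exactly s ≡ 51 (mod 77).

Both implications hold.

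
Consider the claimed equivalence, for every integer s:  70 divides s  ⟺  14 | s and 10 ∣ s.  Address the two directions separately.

Equivalent; both directions hold.

(⇒) If 70 ∣ s, write s = 70q. Since 70 = 5·14, s = 14·(5q), so 14 ∣ s; and since 70 = 7·10, s = 10·(7q), so 10 ∣ s.

(⇐) Suppose 14 ∣ s and 10 ∣ s. Any common multiple of 14 and 10 is a multiple of their lcm; here lcm(14, 10) = 14·10/gcd(14, 10) = 140/2 = 70, so 70 ∣ s.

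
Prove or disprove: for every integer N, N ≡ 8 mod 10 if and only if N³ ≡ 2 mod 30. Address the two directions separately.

(⟹) This fails: take N = 18. Then 18 ≡ 8 (mod 10), but 18³ = 5832 ≡ 12 (mod 30), not 2.

(⟸) Conversely, the residues r modulo 30 with r³ ≡ 2 (mod 30) are exactly {8}, and each is ≡ 8 (mod 10).

The forward direction fails; the converse holds.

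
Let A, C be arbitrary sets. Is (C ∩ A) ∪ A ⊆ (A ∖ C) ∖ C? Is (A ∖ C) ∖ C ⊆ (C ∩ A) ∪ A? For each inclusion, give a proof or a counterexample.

(⊇) Let x ∈ (A ∖ C) ∖ C. Then x ∈ A and x ∉ C, from which x ∈ (C ∩ A) ∪ A.

(⊆) This inclusion fails. Take A = {1}, C = {1}; then 1 ∈ (C ∩ A) ∪ A but 1 ∉ (A ∖ C) ∖ C.

The sets are not equal: only the reverse inclusion holds.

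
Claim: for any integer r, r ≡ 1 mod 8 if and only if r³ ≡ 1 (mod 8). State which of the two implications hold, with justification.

Both directions hold.

(←) Suppose r³ ≡ 1 (mod 8). The only residue r in {0, …, 7} with r³ ≡ 1 (mod 8) is r = 1, so r ≡ 1 (mod 8).

(→) Suppose r ≡ 1 mod 8. Write r = 8j + 1. Then (8j + 1)³ = 512j³ + 192j² + 24j + 1 = 8(64j³ + 24j² + 3j) + 1, so r³ ≡ 1 (mod 8).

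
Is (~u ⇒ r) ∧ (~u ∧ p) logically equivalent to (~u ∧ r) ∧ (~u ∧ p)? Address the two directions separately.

Both directions hold.

(⟹) Assume the antecedent. If p is true, the antecedent forces (p = T, u = F, r = T), and (~u ∧ r) ∧ (~u ∧ p) holds there. If p is false, the antecedent cannot hold. Either way (~u ∧ r) ∧ (~u ∧ p) holds.

(⟸) Assume the antecedent. If p is true, the antecedent forces (p = T, u = F, r = T), and (~u ⇒ r) ∧ (~u ∧ p) holds there. If p is false, the antecedent cannot hold. Either way (~u ⇒ r) ∧ (~u ∧ p) holds.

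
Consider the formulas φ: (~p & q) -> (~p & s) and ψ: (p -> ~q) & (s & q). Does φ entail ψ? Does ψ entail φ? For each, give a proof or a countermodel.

(⟹) This fails. Under q = F, p = F, s = F, the left side is true but the right side is false.

(⟸) Assume the antecedent. If q is true, the antecedent forces (q = T, p = F, s = T), and (~p & q) -> (~p & s) holds there. If q is false, the antecedent cannot hold. Either way (~p & q) -> (~p & s) holds.

Not equivalent: only (⇐) holds.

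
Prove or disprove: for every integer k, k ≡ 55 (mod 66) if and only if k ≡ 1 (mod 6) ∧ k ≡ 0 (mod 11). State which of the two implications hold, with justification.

Both implications hold.

(⟹) Suppose k ≡ 55 (mod 66); write k = 66j + 55. Since 6 ∣ 66, reducing mod 6 gives k ≡ 55 ≡ 1 (mod 6); since 11 ∣ 66, reducing mod 11 gives k ≡ 55 ≡ 0 (mod 11).

(⟸) Conversely, if k ≡ 1 (mod 6) and k ≡ 0 (mod 11), then by the Chinese remainder theorem k ≡ 55 (mod 66). This is exactly k ≡ 55 (mod 66).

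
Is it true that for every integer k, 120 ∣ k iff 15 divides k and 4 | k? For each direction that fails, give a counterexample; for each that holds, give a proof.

The forward direction holds; the converse fails.

(⟹) If 120 ∣ k, write k = 120q. Since 120 = 8·15, k = 15·(8q), so 15 ∣ k; and since 120 = 30·4, k = 4·(30q), so 4 ∣ k.

(⟸) This fails: take k = 60. Both 15 ∣ 60 and 4 ∣ 60, yet 60 is not a multiple of 120 (since 60 = 0·120 + 60), so 120 ∤ 60.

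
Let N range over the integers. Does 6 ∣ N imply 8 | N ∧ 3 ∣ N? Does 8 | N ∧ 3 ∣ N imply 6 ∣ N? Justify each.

(⇒) This fails: take N = 6. Certainly 6 ∣ 6, but 8 ∤ 6.

(⇐) Suppose 8 ∣ N and 3 ∣ N. Any common multiple of 8 and 3 is a multiple of their lcm; here gcd(8, 3) = 1, so lcm(8, 3) = 8·3 = 24, so 24 ∣ N. Since 6 ∣ 24, it follows that 6 ∣ N.

(⇒) fails; (⇐) holds.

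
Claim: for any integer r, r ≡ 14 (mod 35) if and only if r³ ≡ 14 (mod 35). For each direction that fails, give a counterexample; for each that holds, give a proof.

(←) Suppose r³ ≡ 14 (mod 35). The only residue r in {0, …, 34} with r³ ≡ 14 (mod 35) is r = 14, so r ≡ 14 (mod 35).

(→) Suppose r ≡ 14 (mod 35). Write r = 35j + 14. Then (35j + 14)³ = 42875j³ + 51450j² + 20580j + 2744 = 35(1225j³ + 1470j² + 588j + 78) + 14, so r³ ≡ 14 (mod 35).

Both directions hold; the statement is true.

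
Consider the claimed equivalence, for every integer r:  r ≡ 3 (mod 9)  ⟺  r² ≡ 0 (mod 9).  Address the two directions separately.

Only the forward implication holds.

Forward direction. Suppose r ≡ 3 (mod 9). Write r = 9j + 3. Then (9j + 3)² = 81j² + 54j + 9 = 9(9j² + 6j + 1) + 0, so r² ≡ 0 (mod 9).

Converse. This fails: take r = 0. Then 0² = 0 ≡ 0 (mod 9), yet 0 ≡ 0 (mod 9), not 3.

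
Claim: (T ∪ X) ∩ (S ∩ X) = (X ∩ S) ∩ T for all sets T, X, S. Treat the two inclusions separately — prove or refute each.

Only the reverse inclusion holds.

(⟸) Let x ∈ (X ∩ S) ∩ T. Then x ∈ T ∩ X ∩ S, from which x ∈ (T ∪ X) ∩ (S ∩ X).

(⟹) This inclusion fails. Take T = ∅, X = {1}, S = {1}; then 1 ∈ (T ∪ X) ∩ (S ∩ X) but 1 ∉ (X ∩ S) ∩ T.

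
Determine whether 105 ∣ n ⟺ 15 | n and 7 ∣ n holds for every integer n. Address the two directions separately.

[⇐] Suppose 15 ∣ n and 7 ∣ n. Any common multiple of 15 and 7 is a multiple of their lcm; here gcd(15, 7) = 1, so lcm(15, 7) = 15·7 = 105, so 105 ∣ n.

[⇒] If 105 ∣ n, write n = 105q. Since 105 = 7·15, n = 15·(7q), so 15 ∣ n; and since 105 = 15·7, n = 7·(15q), so 7 ∣ n.

Both directions hold; the statement is true.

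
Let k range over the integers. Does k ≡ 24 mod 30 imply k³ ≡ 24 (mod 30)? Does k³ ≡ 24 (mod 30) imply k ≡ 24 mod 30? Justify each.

Forward direction. Suppose k ≡ 24 mod 30. Write k = 30j + 24. Then (30j + 24)³ = 27000j³ + 64800j² + 51840j + 13824 = 30(900j³ + 2160j² + 1728j + 460) + 24, so k³ ≡ 24 (mod 30).

Converse. Suppose k³ ≡ 24 (mod 30). The only residue r in {0, …, 29} with r³ ≡ 24 (mod 30) is r = 24, so k ≡ 24 (mod 30).

The biconditional holds.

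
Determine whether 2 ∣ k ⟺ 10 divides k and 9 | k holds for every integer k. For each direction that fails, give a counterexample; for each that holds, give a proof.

(⇒) This fails: take k = 2. Certainly 2 ∣ 2, but 10 ∤ 2.

(⇐) Suppose 10 ∣ k and 9 ∣ k. Any common multiple of 10 and 9 is a multiple of their lcm; here gcd(10, 9) = 1, so lcm(10, 9) = 10·9 = 90, so 90 ∣ k. Since 2 ∣ 90, it follows that 2 ∣ k.

Only the converse holds.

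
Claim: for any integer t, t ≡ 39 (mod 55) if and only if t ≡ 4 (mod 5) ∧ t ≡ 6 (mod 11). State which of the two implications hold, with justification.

[⇒] Suppose t ≡ 39 (mod 55); write t = 55j + 39. Since 5 ∣ 55, reducing mod 5 gives t ≡ 39 ≡ 4 (mod 5); since 11 ∣ 55, reducing mod 11 gives t ≡ 39 ≡ 6 (mod 11).

[⇐] Conversely, if t ≡ 4 (mod 5) and t ≡ 6 (mod 11), then by the Chinese remainder theorem t ≡ 39 (mod 55). This is exactly t ≡ 39 (mod 55).

The biconditional holds.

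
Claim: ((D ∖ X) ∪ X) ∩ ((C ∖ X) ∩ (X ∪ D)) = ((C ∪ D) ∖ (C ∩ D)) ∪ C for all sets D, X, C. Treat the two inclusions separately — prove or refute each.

The sets are not equal: only the forward inclusion holds.

(⟹) Let x ∈ ((D ∖ X) ∪ X) ∩ ((C ∖ X) ∩ (X ∪ D)). Then x ∈ D ∩ C and x ∉ X, from which x ∈ ((C ∪ D) ∖ (C ∩ D)) ∪ C.

(⟸) This inclusion fails. Take D = {1}, X = ∅, C = ∅; then 1 ∈ ((C ∪ D) ∖ (C ∩ D)) ∪ C but 1 ∉ ((D ∖ X) ∪ X) ∩ ((C ∖ X) ∩ (X ∪ D)).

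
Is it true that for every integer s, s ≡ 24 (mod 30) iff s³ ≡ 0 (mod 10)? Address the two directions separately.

Neither direction holds.

[⇒] This fails: take s = 24. Then 24 ≡ 24 (mod 30), but 24³ = 13824 ≡ 4 (mod 10), not 0.

[⇐] This fails: take s = 0. Then 0³ = 0 ≡ 0 (mod 10), yet 0 ≡ 0 (mod 30), not 24.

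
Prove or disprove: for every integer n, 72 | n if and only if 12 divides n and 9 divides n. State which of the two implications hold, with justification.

(⇒) If 72 ∣ n, write n = 72q. Since 72 = 6·12, n = 12·(6q), so 12 ∣ n; and since 72 = 8·9, n = 9·(8q), so 9 ∣ n.

(⇐) This fails: take n = 36. Both 12 ∣ 36 and 9 ∣ 36, yet 36 is not a multiple of 72 (since 36 = 0·72 + 36), so 72 ∤ 36.

Not equivalent: only (⇒) holds.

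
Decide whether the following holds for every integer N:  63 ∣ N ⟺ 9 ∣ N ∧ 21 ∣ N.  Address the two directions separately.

Both directions hold.

[⇒] If 63 ∣ N, write N = 63q. Since 63 = 7·9, N = 9·(7q), so 9 ∣ N; and since 63 = 3·21, N = 21·(3q), so 21 ∣ N.

[⇐] Suppose 9 ∣ N and 21 ∣ N. Any common multiple of 9 and 21 is a multiple of their lcm; here lcm(9, 21) = 9·21/gcd(9, 21) = 189/3 = 63, so 63 ∣ N.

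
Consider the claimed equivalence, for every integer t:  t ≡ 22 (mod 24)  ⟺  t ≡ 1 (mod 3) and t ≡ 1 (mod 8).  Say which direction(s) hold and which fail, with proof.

(⟹) This fails: t = 22 gives 22 ≡ 22 (mod 24) but 22 ≡ 6 (mod 8), so the conjunction on the right does not hold.

(⟸) This fails: t = 1 satisfies both congruences on the right (1 ≡ 1 mod 3 and 1 ≡ 1 mod 8) yet 1 ≡ 1 (mod 24), not 22.

(⇒) fails and (⇐) fails.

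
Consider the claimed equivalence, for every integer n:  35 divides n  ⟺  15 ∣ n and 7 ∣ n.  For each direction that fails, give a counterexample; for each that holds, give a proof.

[⇒] This fails: take n = 35. Certainly 35 ∣ 35, but 15 ∤ 35.

[⇐] Suppose 15 ∣ n and 7 ∣ n. Any common multiple of 15 and 7 is a multiple of their lcm; here gcd(15, 7) = 1, so lcm(15, 7) = 15·7 = 105, so 105 ∣ n. Since 35 ∣ 105, it follows that 35 ∣ n.

The forward direction fails; the converse holds.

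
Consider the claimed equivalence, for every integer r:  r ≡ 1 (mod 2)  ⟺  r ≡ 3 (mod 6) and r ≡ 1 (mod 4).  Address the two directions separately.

The forward direction fails; the converse holds.

(⟹) This fails: r = 1 gives 1 ≡ 1 (mod 2) but 1 ≡ 1 (mod 6), so the conjunction on the right does not hold.

(⟸) Conversely, if r ≡ 3 (mod 6) and r ≡ 1 (mod 4), then by the Chinese remainder theorem r ≡ 9 (mod 12). Since 9 ≡ 1 (mod 2) and 2 ∣ 12, we get r ≡ 1 (mod 2).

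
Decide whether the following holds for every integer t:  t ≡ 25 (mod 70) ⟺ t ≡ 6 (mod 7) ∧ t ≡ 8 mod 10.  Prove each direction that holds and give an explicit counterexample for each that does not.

(⇒) fails and (⇐) fails.

(⇒) This fails: t = 25 gives 25 ≡ 25 (mod 70) but 25 ≡ 4 (mod 7), so the conjunction on the right does not hold.

(⇐) This fails: t = 48 satisfies both congruences on the right (48 ≡ 6 mod 7 and 48 ≡ 8 mod 10) yet 48 ≡ 48 (mod 70), not 25.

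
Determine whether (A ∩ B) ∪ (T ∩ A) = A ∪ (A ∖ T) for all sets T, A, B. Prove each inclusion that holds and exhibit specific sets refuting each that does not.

Forward inclusion. Let x ∈ (A ∩ B) ∪ (T ∩ A). Then either x ∈ T ∩ A and x ∉ B; or x ∈ A ∩ B and x ∉ T; or x ∈ T ∩ A ∩ B. In each case x ∈ A ∪ (A ∖ T), so (A ∩ B) ∪ (T ∩ A) ⊆ A ∪ (A ∖ T).

Reverse inclusion. This inclusion fails. Take T = ∅, A = {1}, B = ∅; then 1 ∈ A ∪ (A ∖ T) but 1 ∉ (A ∩ B) ∪ (T ∩ A).

Only the forward inclusion holds.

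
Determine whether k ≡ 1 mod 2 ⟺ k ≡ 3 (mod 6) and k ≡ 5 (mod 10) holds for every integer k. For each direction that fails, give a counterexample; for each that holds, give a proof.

[⇐] If k ≡ 3 (mod 6) and k ≡ 5 (mod 10), then by the Chinese remainder theorem k ≡ 15 (mod 30). Since 15 ≡ 1 (mod 2) and 2 ∣ 30, we get k ≡ 1 (mod 2).

[⇒] This fails: k = 1 gives 1 ≡ 1 (mod 2) but 1 ≡ 1 (mod 6), so the conjunction on the right does not hold.

Only the converse holds.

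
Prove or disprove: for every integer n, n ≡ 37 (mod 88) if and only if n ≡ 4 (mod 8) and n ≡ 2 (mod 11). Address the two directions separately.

(⇒) fails and (⇐) fails.

(⟹) This fails: n = 37 gives 37 ≡ 37 (mod 88) but 37 ≡ 5 (mod 8), so the conjunction on the right does not hold.

(⟸) This fails: n = 68 satisfies both congruences on the right (68 ≡ 4 mod 8 and 68 ≡ 2 mod 11) yet 68 ≡ 68 (mod 88), not 37.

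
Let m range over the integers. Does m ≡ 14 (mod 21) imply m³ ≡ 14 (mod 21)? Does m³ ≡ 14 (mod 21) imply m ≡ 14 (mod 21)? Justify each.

[⇐] Suppose m³ ≡ 14 (mod 21). The only residue r in {0, …, 20} with r³ ≡ 14 (mod 21) is r = 14, so m ≡ 14 (mod 21).

[⇒] Suppose m ≡ 14 (mod 21). Write m = 21j + 14. Then (21j + 14)³ = 9261j³ + 18522j² + 12348j + 2744 = 21(441j³ + 882j² + 588j + 130) + 14, so m³ ≡ 14 (mod 21).

Both directions hold; the statement is true.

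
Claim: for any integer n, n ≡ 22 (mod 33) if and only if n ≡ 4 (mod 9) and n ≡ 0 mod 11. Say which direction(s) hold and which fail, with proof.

(→) This fails: n = 88 gives 88 ≡ 22 (mod 33) but 88 ≡ 7 (mod 9), so the conjunction on the right does not hold.

(←) Conversely, if n ≡ 4 (mod 9) and n ≡ 0 (mod 11), then by the Chinese remainder theorem n ≡ 22 (mod 99). Since 22 ≡ 22 (mod 33) and 33 ∣ 99, we get n ≡ 22 (mod 33).

Only the converse holds.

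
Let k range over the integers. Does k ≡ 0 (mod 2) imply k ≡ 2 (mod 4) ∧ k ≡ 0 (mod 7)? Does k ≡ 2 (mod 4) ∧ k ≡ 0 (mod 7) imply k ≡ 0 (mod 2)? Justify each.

(⇒) This fails: k = 0 gives 0 ≡ 0 (mod 2) but 0 ≡ 0 (mod 4), so the conjunction on the right does not hold.

(⇐) Conversely, if k ≡ 2 (mod 4) and k ≡ 0 (mod 7), then by the Chinese remainder theorem k ≡ 14 (mod 28). Since 14 ≡ 0 (mod 2) and 2 ∣ 28, we get k ≡ 0 (mod 2).

Only the converse holds.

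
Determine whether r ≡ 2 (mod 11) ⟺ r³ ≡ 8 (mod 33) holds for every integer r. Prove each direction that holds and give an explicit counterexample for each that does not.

Only the reverse direction holds.

(←) The residues r modulo 33 with r³ ≡ 8 (mod 33) are exactly {2}, and each is ≡ 2 (mod 11).

(→) This fails: take r = 13. Then 13 ≡ 2 (mod 11), but 13³ = 2197 ≡ 19 (mod 33), not 8.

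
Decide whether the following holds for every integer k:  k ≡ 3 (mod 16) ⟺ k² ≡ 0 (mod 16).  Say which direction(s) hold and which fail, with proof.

Both directions fail.

[⇒] This fails: take k = 3. Then 3 ≡ 3 (mod 16), but 3² = 9 ≡ 9 (mod 16), not 0.

[⇐] This fails: take k = 0. Then 0² = 0 ≡ 0 (mod 16), yet 0 ≡ 0 (mod 16), not 3.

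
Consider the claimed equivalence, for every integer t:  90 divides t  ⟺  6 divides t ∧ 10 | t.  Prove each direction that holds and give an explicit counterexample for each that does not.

(⇒) If 90 ∣ t, write t = 90q. Since 90 = 15·6, t = 6·(15q), so 6 ∣ t; and since 90 = 9·10, t = 10·(9q), so 10 ∣ t.

(⇐) This fails: take t = 30. Both 6 ∣ 30 and 10 ∣ 30, yet 30 is not a multiple of 90 (since 30 = 0·90 + 30), so 90 ∤ 30.

(⇒) holds; (⇐) fails.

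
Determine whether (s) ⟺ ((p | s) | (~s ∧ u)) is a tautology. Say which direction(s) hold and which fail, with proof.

Not equivalent: only (⇒) holds.

Forward direction. Assume the antecedent. If s is true, (p | s) | (~s ∧ u) reduces to true regardless of the other variables. If s is false, the antecedent cannot hold. Either way (p | s) | (~s ∧ u) holds.

Converse. This fails. Under s = F, u = T, p = F, the left side is false but the right side is true.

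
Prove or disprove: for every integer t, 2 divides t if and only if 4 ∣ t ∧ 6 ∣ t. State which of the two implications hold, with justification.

Only the converse holds.

(→) This fails: take t = 2. Certainly 2 ∣ 2, but 4 ∤ 2.

(←) Suppose 4 ∣ t and 6 ∣ t. Any common multiple of 4 and 6 is a multiple of their lcm; here lcm(4, 6) = 4·6/gcd(4, 6) = 24/2 = 12, so 12 ∣ t. Since 2 ∣ 12, it follows that 2 ∣ t.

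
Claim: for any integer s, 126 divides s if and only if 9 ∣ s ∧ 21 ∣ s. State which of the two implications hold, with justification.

(⇒) holds; (⇐) fails.

(⇒) If 126 ∣ s, write s = 126q. Since 126 = 14·9, s = 9·(14q), so 9 ∣ s; and since 126 = 6·21, s = 21·(6q), so 21 ∣ s.

(⇐) This fails: take s = 63. Both 9 ∣ 63 and 21 ∣ 63, yet 63 is not a multiple of 126 (since 63 = 0·126 + 63), so 126 ∤ 63.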